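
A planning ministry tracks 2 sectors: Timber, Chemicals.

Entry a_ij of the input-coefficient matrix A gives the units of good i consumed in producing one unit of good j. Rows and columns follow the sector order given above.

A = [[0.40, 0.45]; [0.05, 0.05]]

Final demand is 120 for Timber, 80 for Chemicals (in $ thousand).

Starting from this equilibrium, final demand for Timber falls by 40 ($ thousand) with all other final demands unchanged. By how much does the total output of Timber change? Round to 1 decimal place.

Δx_1 = -69.4

I − A =
  [   0.60    -0.45]
  [  -0.05     0.95]
det(I−A) = (0.60)(0.95) − (-0.45)(-0.05) = 0.5475
adj(I−A) = [[0.95, 0.45], [0.05, 0.60]]
(I − A)⁻¹ = adj(I−A) / det(I−A) ≈
  [   1.7352     0.8219]
  [   0.0913     1.0959]
Δx = (I − A)⁻¹ Δd with Δd having -40 in the Timber component and 0 elsewhere.
So Δx_1 = L_11 · (-40), where L_11 = adj(I−A)_11 / det(I−A) = 0.95 / 0.5475.
Δx_1 = 0.95 × (-40) / 0.5475 = -38.00 / 0.5475 ≈ -69.4.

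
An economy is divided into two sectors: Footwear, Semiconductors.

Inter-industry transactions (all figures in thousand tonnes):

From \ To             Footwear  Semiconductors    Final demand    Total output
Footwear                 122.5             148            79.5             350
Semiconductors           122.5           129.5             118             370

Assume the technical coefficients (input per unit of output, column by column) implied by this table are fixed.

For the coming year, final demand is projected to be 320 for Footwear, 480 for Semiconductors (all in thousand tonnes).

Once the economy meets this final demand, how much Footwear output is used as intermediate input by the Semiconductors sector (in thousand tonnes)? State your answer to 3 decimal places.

Technical coefficients a_ij = z_ij / X_j:
  a_11 = 122.5/350 = 0.35, a_21 = 122.5/350 = 0.35
  a_12 = 148/370 = 0.40, a_22 = 129.5/370 = 0.35
I − A =
  [   0.65    -0.40]
  [  -0.35     0.65]
det(I−A) = (0.65)(0.65) − (-0.40)(-0.35) = 0.2825
adj(I−A) = [[0.65, 0.40], [0.35, 0.65]]
(I − A)⁻¹ = adj(I−A) / det(I−A) ≈
  [   2.3009     1.4159]
  [   1.2389     2.3009]
First solve x = (I − A)⁻¹ d = adj(I−A)·d / det(I−A); in particular x_2 = (0.35·320 + 0.65·480) / 0.2825 = 424.00 / 0.2825 ≈ 1500.88496.
Intermediate flow from 1 to 2: z_12 = a_12 · x_2 = 0.40 × 424.00 / 0.2825 = 169.60 / 0.2825 ≈ 600.354.

z_12 = 600.354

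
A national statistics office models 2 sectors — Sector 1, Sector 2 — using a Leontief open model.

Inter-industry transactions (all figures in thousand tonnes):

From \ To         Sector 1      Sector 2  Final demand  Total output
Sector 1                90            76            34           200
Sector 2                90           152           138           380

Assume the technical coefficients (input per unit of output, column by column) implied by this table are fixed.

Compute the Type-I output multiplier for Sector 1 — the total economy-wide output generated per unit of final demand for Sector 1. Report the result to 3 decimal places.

m_1 = 4.375

Technical coefficients a_ij = z_ij / X_j:
  a_11 = 90/200 = 0.45, a_21 = 90/200 = 0.45
  a_12 = 76/380 = 0.20, a_22 = 152/380 = 0.40
I − A =
  [   0.55    -0.20]
  [  -0.45     0.60]
det(I−A) = (0.55)(0.60) − (-0.20)(-0.45) = 0.2400
adj(I−A) = [[0.60, 0.20], [0.45, 0.55]]
(I − A)⁻¹ = adj(I−A) / det(I−A) ≈
  [   2.5000     0.8333]
  [   1.8750     2.2917]
The output multiplier for sector j is the column-j sum of the Leontief inverse (I − A)⁻¹ = adj(I−A) / det(I−A).
Column 1 of adj(I−A): (0.60, 0.45); det(I−A) = 0.2400.
m_1 = (0.60 + 0.45) / 0.2400 = 1.05 / 0.2400 = 4.375.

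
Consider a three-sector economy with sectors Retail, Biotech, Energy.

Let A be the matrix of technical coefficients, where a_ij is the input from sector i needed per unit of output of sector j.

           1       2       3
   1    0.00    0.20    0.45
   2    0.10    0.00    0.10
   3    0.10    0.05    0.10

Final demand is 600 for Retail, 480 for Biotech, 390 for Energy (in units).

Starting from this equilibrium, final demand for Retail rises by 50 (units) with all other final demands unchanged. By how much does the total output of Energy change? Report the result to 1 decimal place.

Δx_3 = 6.3

I − A =
  [   1.00    -0.20    -0.45]
  [  -0.10     1.00    -0.10]
  [  -0.10    -0.05     0.90]
Cofactors of I−A, C_ij = (−1)^(i+j)·(minor ij) (rows/columns in the sector order above):
  C_11 = (1.00)(0.90) − (-0.10)(-0.05) = 0.8950
  C_12 = −[(-0.10)(0.90) − (-0.10)(-0.10)] = 0.1000
  C_13 = (-0.10)(-0.05) − (1.00)(-0.10) = 0.1050
  C_21 = −[(-0.20)(0.90) − (-0.45)(-0.05)] = 0.2025
  C_22 = (1.00)(0.90) − (-0.45)(-0.10) = 0.8550
  C_23 = −[(1.00)(-0.05) − (-0.20)(-0.10)] = 0.0700
  C_31 = (-0.20)(-0.10) − (-0.45)(1.00) = 0.4700
  C_32 = −[(1.00)(-0.10) − (-0.45)(-0.10)] = 0.1450
  C_33 = (1.00)(1.00) − (-0.20)(-0.10) = 0.9800
det(I−A) = Σ_j (I−A)_1j·C_1j = (1.00)(0.8950) + (-0.20)(0.1000) + (-0.45)(0.1050) = 0.82775
adj(I−A) = Cᵀ =
  [ 0.8950   0.2025   0.4700]
  [ 0.1000   0.8550   0.1450]
  [ 0.1050   0.0700   0.9800]
(I − A)⁻¹ = adj(I−A) / det(I−A) ≈
  [   1.0812     0.2446     0.5678]
  [   0.1208     1.0329     0.1752]
  [   0.1268     0.0846     1.1839]
Δx = (I − A)⁻¹ Δd with Δd having +50 in the Retail component and 0 elsewhere.
So Δx_3 = L_31 · (+50), where L_31 = adj(I−A)_31 / det(I−A) = 0.1050 / 0.82775.
Δx_3 = 0.1050 × (+50) / 0.82775 = 5.25 / 0.82775 ≈ 6.3.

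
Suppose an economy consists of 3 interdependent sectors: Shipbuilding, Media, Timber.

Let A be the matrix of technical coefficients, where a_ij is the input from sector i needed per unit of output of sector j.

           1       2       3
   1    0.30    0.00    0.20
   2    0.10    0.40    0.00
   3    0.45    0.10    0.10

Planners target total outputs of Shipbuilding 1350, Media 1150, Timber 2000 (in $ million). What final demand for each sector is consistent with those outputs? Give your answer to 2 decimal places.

d_1 = 545.00, d_2 = 555.00, d_3 = 1077.50

I − A =
  [   0.70     0.00    -0.20]
  [  -0.10     0.60     0.00]
  [  -0.45    -0.10     0.90]
d = (I − A) x:
  d_1 = (+0.70)·1350 + (+0.00)·1150 + (-0.20)·2000 = 545.00
  d_2 = (-0.10)·1350 + (+0.60)·1150 + (+0.00)·2000 = 555.00
  d_3 = (-0.45)·1350 + (-0.10)·1150 + (+0.90)·2000 = 1077.50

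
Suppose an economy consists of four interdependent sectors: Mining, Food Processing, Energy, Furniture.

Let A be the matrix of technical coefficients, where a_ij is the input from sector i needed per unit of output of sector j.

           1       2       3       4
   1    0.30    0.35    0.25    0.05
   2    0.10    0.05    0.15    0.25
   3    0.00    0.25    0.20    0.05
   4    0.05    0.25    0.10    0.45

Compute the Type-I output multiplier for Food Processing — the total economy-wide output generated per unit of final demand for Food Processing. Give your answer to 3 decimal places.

m_2 = 3.777

I − A =
  [   0.70    -0.35    -0.25    -0.05]
  [  -0.10     0.95    -0.15    -0.25]
  [   0.00    -0.25     0.80    -0.05]
  [  -0.05    -0.25    -0.10     0.55]
Compute the cofactors C_ij = (−1)^(i+j)·(3×3 minor ij) of I−A; the adjugate is their transpose:
adj(I−A) = Cᵀ =
  [ 0.334500   0.201000   0.159250   0.136250]
  [ 0.053875   0.301875   0.092250   0.150500]
  [ 0.020500   0.105250   0.294750   0.076500]
  [ 0.058625   0.174625   0.110000   0.471500]
det(I−A) = Σ_j (I−A)_1j·C_1j = (0.70)(0.334500) + (-0.35)(0.053875) + (-0.25)(0.020500) + (-0.05)(0.058625) = 0.2072375
(I − A)⁻¹ = adj(I−A) / det(I−A) ≈
  [   1.6141     0.9699     0.7684     0.6575]
  [   0.2600     1.4567     0.4451     0.7262]
  [   0.0989     0.5079     1.4223     0.3691]
  [   0.2829     0.8426     0.5308     2.2752]
The output multiplier for sector j is the column-j sum of the Leontief inverse (I − A)⁻¹ = adj(I−A) / det(I−A).
Column 2 of adj(I−A): (0.201000, 0.301875, 0.105250, 0.174625); det(I−A) = 0.2072375.
m_2 = (0.201000 + 0.301875 + 0.105250 + 0.174625) / 0.2072375 = 0.78275 / 0.2072375 ≈ 3.777.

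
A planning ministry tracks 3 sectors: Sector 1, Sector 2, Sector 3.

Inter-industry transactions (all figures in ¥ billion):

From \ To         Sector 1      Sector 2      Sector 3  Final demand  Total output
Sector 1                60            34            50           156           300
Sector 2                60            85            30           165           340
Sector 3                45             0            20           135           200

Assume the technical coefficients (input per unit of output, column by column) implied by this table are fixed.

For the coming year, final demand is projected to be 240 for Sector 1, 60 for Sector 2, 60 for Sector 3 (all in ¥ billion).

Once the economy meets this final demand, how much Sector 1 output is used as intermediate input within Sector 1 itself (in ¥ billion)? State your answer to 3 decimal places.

Technical coefficients a_ij = z_ij / X_j:
  a_11 = 60/300 = 0.20, a_21 = 60/300 = 0.20, a_31 = 45/300 = 0.15
  a_12 = 34/340 = 0.10, a_22 = 85/340 = 0.25, a_32 = 0/340 = 0.00
  a_13 = 50/200 = 0.25, a_23 = 30/200 = 0.15, a_33 = 20/200 = 0.10
I − A =
  [   0.80    -0.10    -0.25]
  [  -0.20     0.75    -0.15]
  [  -0.15     0.00     0.90]
Cofactors of I−A, C_ij = (−1)^(i+j)·(minor ij) (rows/columns in the sector order above):
  C_11 = (0.75)(0.90) − (-0.15)(0.00) = 0.6750
  C_12 = −[(-0.20)(0.90) − (-0.15)(-0.15)] = 0.2025
  C_13 = (-0.20)(0.00) − (0.75)(-0.15) = 0.1125
  C_21 = −[(-0.10)(0.90) − (-0.25)(0.00)] = 0.0900
  C_22 = (0.80)(0.90) − (-0.25)(-0.15) = 0.6825
  C_23 = −[(0.80)(0.00) − (-0.10)(-0.15)] = 0.0150
  C_31 = (-0.10)(-0.15) − (-0.25)(0.75) = 0.2025
  C_32 = −[(0.80)(-0.15) − (-0.25)(-0.20)] = 0.1700
  C_33 = (0.80)(0.75) − (-0.10)(-0.20) = 0.5800
det(I−A) = Σ_j (I−A)_1j·C_1j = (0.80)(0.6750) + (-0.10)(0.2025) + (-0.25)(0.1125) = 0.491625
adj(I−A) = Cᵀ =
  [ 0.6750   0.0900   0.2025]
  [ 0.2025   0.6825   0.1700]
  [ 0.1125   0.0150   0.5800]
(I − A)⁻¹ = adj(I−A) / det(I−A) ≈
  [   1.3730     0.1831     0.4119]
  [   0.4119     1.3883     0.3458]
  [   0.2288     0.0305     1.1798]
First solve x = (I − A)⁻¹ d = adj(I−A)·d / det(I−A); in particular x_1 = (0.6750·240 + 0.0900·60 + 0.2025·60) / 0.491625 = 179.55 / 0.491625 ≈ 365.21739.
Intermediate flow from 1 to 1: z_11 = a_11 · x_1 = 0.20 × 179.55 / 0.491625 = 35.91 / 0.491625 ≈ 73.043.

z_11 = 73.043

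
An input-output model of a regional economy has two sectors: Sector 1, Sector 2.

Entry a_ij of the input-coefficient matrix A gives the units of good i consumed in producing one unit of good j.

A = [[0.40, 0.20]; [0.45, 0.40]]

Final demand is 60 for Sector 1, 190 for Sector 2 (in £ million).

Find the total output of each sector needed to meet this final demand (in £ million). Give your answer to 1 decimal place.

x_1 = 274.1, x_2 = 522.2

I − A =
  [   0.60    -0.20]
  [  -0.45     0.60]
det(I−A) = (0.60)(0.60) − (-0.20)(-0.45) = 0.2700
adj(I−A) = [[0.60, 0.20], [0.45, 0.60]]
(I − A)⁻¹ = adj(I−A) / det(I−A) ≈
  [   2.2222     0.7407]
  [   1.6667     2.2222]
x = (I − A)⁻¹ d = adj(I−A)·d / det(I−A), with det(I−A) = 0.2700:
  x_1 = (0.60·60 + 0.20·190) / 0.2700 = 74.00 / 0.2700 ≈ 274.1
  x_2 = (0.45·60 + 0.60·190) / 0.2700 = 141.00 / 0.2700 ≈ 522.2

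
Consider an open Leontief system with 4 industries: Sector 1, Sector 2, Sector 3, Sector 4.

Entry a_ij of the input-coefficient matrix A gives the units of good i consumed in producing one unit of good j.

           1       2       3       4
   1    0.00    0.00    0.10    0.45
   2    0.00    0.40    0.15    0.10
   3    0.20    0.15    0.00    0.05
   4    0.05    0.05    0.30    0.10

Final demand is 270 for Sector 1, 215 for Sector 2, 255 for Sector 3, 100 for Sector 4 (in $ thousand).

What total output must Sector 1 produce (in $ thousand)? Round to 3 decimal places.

I − A =
  [   1.00     0.00    -0.10    -0.45]
  [   0.00     0.60    -0.15    -0.10]
  [  -0.20    -0.15     1.00    -0.05]
  [  -0.05    -0.05    -0.30     0.90]
Compute the cofactors C_ij = (−1)^(i+j)·(3×3 minor ij) of I−A; the adjugate is their transpose:
adj(I−A) = Cᵀ =
  [ 0.500875   0.056500   0.137875   0.264375]
  [ 0.038375   0.817250   0.162125   0.119000]
  [ 0.109250   0.138625   0.521500   0.099000]
  [ 0.066375   0.094750   0.190500   0.565500]
det(I−A) = Σ_j (I−A)_1j·C_1j = (1.00)(0.500875) + (0.00)(0.038375) + (-0.10)(0.109250) + (-0.45)(0.066375) = 0.46008125
(I − A)⁻¹ = adj(I−A) / det(I−A) ≈
  [   1.0887     0.1228     0.2997     0.5746]
  [   0.0834     1.7763     0.3524     0.2586]
  [   0.2375     0.3013     1.1335     0.2152]
  [   0.1443     0.2059     0.4141     1.2291]
x = (I − A)⁻¹ d = adj(I−A)·d / det(I−A), with det(I−A) = 0.46008125:
  x_1 = (0.500875·270 + 0.056500·215 + 0.137875·255 + 0.264375·100) / 0.46008125 = 208.979375 / 0.46008125 ≈ 454.223
  x_2 = (0.038375·270 + 0.817250·215 + 0.162125·255 + 0.119000·100) / 0.46008125 = 239.311875 / 0.46008125 ≈ 520.151
  x_3 = (0.109250·270 + 0.138625·215 + 0.521500·255 + 0.099000·100) / 0.46008125 = 202.184375 / 0.46008125 ≈ 439.454
  x_4 = (0.066375·270 + 0.094750·215 + 0.190500·255 + 0.565500·100) / 0.46008125 = 143.42 / 0.46008125 ≈ 311.728

x_1 = 454.223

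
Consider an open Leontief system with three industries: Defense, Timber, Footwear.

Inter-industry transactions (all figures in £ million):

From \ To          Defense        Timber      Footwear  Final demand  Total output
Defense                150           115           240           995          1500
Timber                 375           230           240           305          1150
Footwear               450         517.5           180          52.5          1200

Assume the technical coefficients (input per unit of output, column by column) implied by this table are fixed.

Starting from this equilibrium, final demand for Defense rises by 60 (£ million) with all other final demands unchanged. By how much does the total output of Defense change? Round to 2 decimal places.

Δx_1 = 81.71

Technical coefficients a_ij = z_ij / X_j:
  a_11 = 150/1500 = 0.10, a_21 = 375/1500 = 0.25, a_31 = 450/1500 = 0.30
  a_12 = 115/1150 = 0.10, a_22 = 230/1150 = 0.20, a_32 = 517.5/1150 = 0.45
  a_13 = 240/1200 = 0.20, a_23 = 240/1200 = 0.20, a_33 = 180/1200 = 0.15
I − A =
  [   0.90    -0.10    -0.20]
  [  -0.25     0.80    -0.20]
  [  -0.30    -0.45     0.85]
Cofactors of I−A, C_ij = (−1)^(i+j)·(minor ij) (rows/columns in the sector order above):
  C_11 = (0.80)(0.85) − (-0.20)(-0.45) = 0.5900
  C_12 = −[(-0.25)(0.85) − (-0.20)(-0.30)] = 0.2725
  C_13 = (-0.25)(-0.45) − (0.80)(-0.30) = 0.3525
  C_21 = −[(-0.10)(0.85) − (-0.20)(-0.45)] = 0.1750
  C_22 = (0.90)(0.85) − (-0.20)(-0.30) = 0.7050
  C_23 = −[(0.90)(-0.45) − (-0.10)(-0.30)] = 0.4350
  C_31 = (-0.10)(-0.20) − (-0.20)(0.80) = 0.1800
  C_32 = −[(0.90)(-0.20) − (-0.20)(-0.25)] = 0.2300
  C_33 = (0.90)(0.80) − (-0.10)(-0.25) = 0.6950
det(I−A) = Σ_j (I−A)_1j·C_1j = (0.90)(0.5900) + (-0.10)(0.2725) + (-0.20)(0.3525) = 0.43325
adj(I−A) = Cᵀ =
  [ 0.5900   0.1750   0.1800]
  [ 0.2725   0.7050   0.2300]
  [ 0.3525   0.4350   0.6950]
(I − A)⁻¹ = adj(I−A) / det(I−A) ≈
  [   1.3618     0.4039     0.4155]
  [   0.6290     1.6272     0.5309]
  [   0.8136     1.0040     1.6042]
Δx = (I − A)⁻¹ Δd with Δd having +60 in the Defense component and 0 elsewhere.
So Δx_1 = L_11 · (+60), where L_11 = adj(I−A)_11 / det(I−A) = 0.5900 / 0.43325.
Δx_1 = 0.5900 × (+60) / 0.43325 = 35.40 / 0.43325 ≈ 81.71.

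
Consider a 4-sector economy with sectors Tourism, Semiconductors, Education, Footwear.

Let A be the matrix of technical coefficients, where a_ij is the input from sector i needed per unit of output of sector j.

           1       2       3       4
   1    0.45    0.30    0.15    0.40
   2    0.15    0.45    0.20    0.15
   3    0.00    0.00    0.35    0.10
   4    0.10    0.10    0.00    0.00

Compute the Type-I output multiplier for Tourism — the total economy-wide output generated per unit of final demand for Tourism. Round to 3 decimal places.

I − A =
  [   0.55    -0.30    -0.15    -0.40]
  [  -0.15     0.55    -0.20    -0.15]
  [   0.00     0.00     0.65    -0.10]
  [  -0.10    -0.10     0.00     1.00]
Compute the cofactors C_ij = (−1)^(i+j)·(3×3 minor ij) of I−A; the adjugate is their transpose:
adj(I−A) = Cᵀ =
  [ 0.345750   0.222500   0.148250   0.186500]
  [ 0.109250   0.330000   0.126750   0.105875]
  [ 0.007000   0.008500   0.216750   0.025750]
  [ 0.045500   0.055250   0.027500   0.167375]
det(I−A) = Σ_j (I−A)_1j·C_1j = (0.55)(0.345750) + (-0.30)(0.109250) + (-0.15)(0.007000) + (-0.40)(0.045500) = 0.1381375
(I − A)⁻¹ = adj(I−A) / det(I−A) ≈
  [   2.5029     1.6107     1.0732     1.3501]
  [   0.7909     2.3889     0.9176     0.7664]
  [   0.0507     0.0615     1.5691     0.1864]
  [   0.3294     0.4000     0.1991     1.2117]
The output multiplier for sector j is the column-j sum of the Leontief inverse (I − A)⁻¹ = adj(I−A) / det(I−A).
Column 1 of adj(I−A): (0.345750, 0.109250, 0.007000, 0.045500); det(I−A) = 0.1381375.
m_1 = (0.345750 + 0.109250 + 0.007000 + 0.045500) / 0.1381375 = 0.5075 / 0.1381375 ≈ 3.674.

m_1 = 3.674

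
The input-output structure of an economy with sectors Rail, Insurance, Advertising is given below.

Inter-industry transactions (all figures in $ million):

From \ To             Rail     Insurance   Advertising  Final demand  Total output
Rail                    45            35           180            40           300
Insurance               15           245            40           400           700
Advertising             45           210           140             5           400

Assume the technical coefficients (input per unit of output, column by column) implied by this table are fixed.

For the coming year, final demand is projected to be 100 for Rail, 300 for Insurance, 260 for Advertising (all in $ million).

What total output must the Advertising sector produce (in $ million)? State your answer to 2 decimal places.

x_3 = 830.29

Technical coefficients a_ij = z_ij / X_j:
  a_11 = 45/300 = 0.15, a_21 = 15/300 = 0.05, a_31 = 45/300 = 0.15
  a_12 = 35/700 = 0.05, a_22 = 245/700 = 0.35, a_32 = 210/700 = 0.30
  a_13 = 180/400 = 0.45, a_23 = 40/400 = 0.10, a_33 = 140/400 = 0.35
I − A =
  [   0.85    -0.05    -0.45]
  [  -0.05     0.65    -0.10]
  [  -0.15    -0.30     0.65]
Cofactors of I−A, C_ij = (−1)^(i+j)·(minor ij) (rows/columns in the sector order above):
  C_11 = (0.65)(0.65) − (-0.10)(-0.30) = 0.3925
  C_12 = −[(-0.05)(0.65) − (-0.10)(-0.15)] = 0.0475
  C_13 = (-0.05)(-0.30) − (0.65)(-0.15) = 0.1125
  C_21 = −[(-0.05)(0.65) − (-0.45)(-0.30)] = 0.1675
  C_22 = (0.85)(0.65) − (-0.45)(-0.15) = 0.4850
  C_23 = −[(0.85)(-0.30) − (-0.05)(-0.15)] = 0.2625
  C_31 = (-0.05)(-0.10) − (-0.45)(0.65) = 0.2975
  C_32 = −[(0.85)(-0.10) − (-0.45)(-0.05)] = 0.1075
  C_33 = (0.85)(0.65) − (-0.05)(-0.05) = 0.5500
det(I−A) = Σ_j (I−A)_1j·C_1j = (0.85)(0.3925) + (-0.05)(0.0475) + (-0.45)(0.1125) = 0.280625
adj(I−A) = Cᵀ =
  [ 0.3925   0.1675   0.2975]
  [ 0.0475   0.4850   0.1075]
  [ 0.1125   0.2625   0.5500]
(I − A)⁻¹ = adj(I−A) / det(I−A) ≈
  [   1.3987     0.5969     1.0601]
  [   0.1693     1.7283     0.3831]
  [   0.4009     0.9354     1.9599]
x = (I − A)⁻¹ d = adj(I−A)·d / det(I−A), with det(I−A) = 0.280625:
  x_1 = (0.3925·100 + 0.1675·300 + 0.2975·260) / 0.280625 = 166.85 / 0.280625 ≈ 594.57
  x_2 = (0.0475·100 + 0.4850·300 + 0.1075·260) / 0.280625 = 178.20 / 0.280625 ≈ 635.01
  x_3 = (0.1125·100 + 0.2625·300 + 0.5500·260) / 0.280625 = 233.00 / 0.280625 ≈ 830.29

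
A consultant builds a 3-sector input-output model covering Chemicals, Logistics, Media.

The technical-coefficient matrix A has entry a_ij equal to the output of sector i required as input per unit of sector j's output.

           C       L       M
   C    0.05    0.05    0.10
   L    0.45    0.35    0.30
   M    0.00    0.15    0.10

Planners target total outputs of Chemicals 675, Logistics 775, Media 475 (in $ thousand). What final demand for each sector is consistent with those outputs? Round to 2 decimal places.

I − A =
  [   0.95    -0.05    -0.10]
  [  -0.45     0.65    -0.30]
  [   0.00    -0.15     0.90]
d = (I − A) x:
  d_C = (+0.95)·675 + (-0.05)·775 + (-0.10)·475 = 555.00
  d_L = (-0.45)·675 + (+0.65)·775 + (-0.30)·475 = 57.50
  d_M = (+0.00)·675 + (-0.15)·775 + (+0.90)·475 = 311.25

d_C = 555.00, d_L = 57.50, d_M = 311.25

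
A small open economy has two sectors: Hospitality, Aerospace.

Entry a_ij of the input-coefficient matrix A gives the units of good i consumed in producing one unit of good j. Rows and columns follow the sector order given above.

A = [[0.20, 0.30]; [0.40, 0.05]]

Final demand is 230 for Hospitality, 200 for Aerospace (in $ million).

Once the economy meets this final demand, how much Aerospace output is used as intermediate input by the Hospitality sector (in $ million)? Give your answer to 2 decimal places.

z_AH = 174.06

I − A =
  [   0.80    -0.30]
  [  -0.40     0.95]
det(I−A) = (0.80)(0.95) − (-0.30)(-0.40) = 0.6400
adj(I−A) = [[0.95, 0.30], [0.40, 0.80]]
(I − A)⁻¹ = adj(I−A) / det(I−A) ≈
  [   1.4844     0.4688]
  [   0.6250     1.2500]
First solve x = (I − A)⁻¹ d = adj(I−A)·d / det(I−A); in particular x_H = (0.95·230 + 0.30·200) / 0.6400 = 278.50 / 0.6400 ≈ 435.1563.
Intermediate flow from A to H: z_AH = a_AH · x_H = 0.40 × 278.50 / 0.6400 = 111.40 / 0.6400 ≈ 174.06.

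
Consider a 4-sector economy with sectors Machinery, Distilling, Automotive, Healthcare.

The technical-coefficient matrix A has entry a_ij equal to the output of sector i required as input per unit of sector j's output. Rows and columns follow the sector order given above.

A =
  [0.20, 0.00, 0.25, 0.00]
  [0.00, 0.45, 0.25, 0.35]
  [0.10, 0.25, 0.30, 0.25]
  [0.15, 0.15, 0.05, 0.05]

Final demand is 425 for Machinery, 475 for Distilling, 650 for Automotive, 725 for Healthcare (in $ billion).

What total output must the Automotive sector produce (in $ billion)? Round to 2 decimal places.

x_3 = 2869.74

I − A =
  [   0.80     0.00    -0.25     0.00]
  [   0.00     0.55    -0.25    -0.35]
  [  -0.10    -0.25     0.70    -0.25]
  [  -0.15    -0.15    -0.05     0.95]
Compute the cofactors C_ij = (−1)^(i+j)·(3×3 minor ij) of I−A; the adjugate is their transpose:
adj(I−A) = Cᵀ =
  [ 0.249000   0.068750   0.117500   0.056250]
  [ 0.071625   0.488875   0.217125   0.237250]
  [ 0.080750   0.220000   0.376000   0.180000]
  [ 0.054875   0.099625   0.072625   0.244250]
det(I−A) = Σ_j (I−A)_1j·C_1j = (0.80)(0.249000) + (0.00)(0.071625) + (-0.25)(0.080750) + (0.00)(0.054875) = 0.1790125
(I − A)⁻¹ = adj(I−A) / det(I−A) ≈
  [   1.3910     0.3841     0.6564     0.3142]
  [   0.4001     2.7310     1.2129     1.3253]
  [   0.4511     1.2290     2.1004     1.0055]
  [   0.3065     0.5565     0.4057     1.3644]
x = (I − A)⁻¹ d = adj(I−A)·d / det(I−A), with det(I−A) = 0.1790125:
  x_1 = (0.249000·425 + 0.068750·475 + 0.117500·650 + 0.056250·725) / 0.1790125 = 255.6375 / 0.1790125 ≈ 1428.04
  x_2 = (0.071625·425 + 0.488875·475 + 0.217125·650 + 0.237250·725) / 0.1790125 = 575.79375 / 0.1790125 ≈ 3216.50
  x_3 = (0.080750·425 + 0.220000·475 + 0.376000·650 + 0.180000·725) / 0.1790125 = 513.71875 / 0.1790125 ≈ 2869.74
  x_4 = (0.054875·425 + 0.099625·475 + 0.072625·650 + 0.244250·725) / 0.1790125 = 294.93125 / 0.1790125 ≈ 1647.55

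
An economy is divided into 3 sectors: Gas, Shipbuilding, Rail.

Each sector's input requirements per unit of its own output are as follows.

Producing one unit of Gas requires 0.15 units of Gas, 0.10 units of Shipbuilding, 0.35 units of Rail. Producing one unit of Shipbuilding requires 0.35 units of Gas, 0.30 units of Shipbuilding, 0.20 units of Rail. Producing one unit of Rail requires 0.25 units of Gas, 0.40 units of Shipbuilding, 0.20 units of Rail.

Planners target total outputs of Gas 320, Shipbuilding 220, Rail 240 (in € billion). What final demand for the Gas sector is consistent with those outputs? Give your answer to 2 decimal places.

I − A =
  [   0.85    -0.35    -0.25]
  [  -0.10     0.70    -0.40]
  [  -0.35    -0.20     0.80]
d = (I − A) x:
  d_1 = (+0.85)·320 + (-0.35)·220 + (-0.25)·240 = 135.00
  d_2 = (-0.10)·320 + (+0.70)·220 + (-0.40)·240 = 26.00
  d_3 = (-0.35)·320 + (-0.20)·220 + (+0.80)·240 = 36.00

d_1 = 135.00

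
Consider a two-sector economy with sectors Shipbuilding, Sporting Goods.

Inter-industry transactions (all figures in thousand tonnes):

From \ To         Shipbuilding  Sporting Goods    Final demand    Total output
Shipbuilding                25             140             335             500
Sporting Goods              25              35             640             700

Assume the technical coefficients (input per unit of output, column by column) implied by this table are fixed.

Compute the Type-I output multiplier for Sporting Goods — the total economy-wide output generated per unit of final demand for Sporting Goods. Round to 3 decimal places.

Technical coefficients a_ij = z_ij / X_j:
  a_11 = 25/500 = 0.05, a_21 = 25/500 = 0.05
  a_12 = 140/700 = 0.20, a_22 = 35/700 = 0.05
I − A =
  [   0.95    -0.20]
  [  -0.05     0.95]
det(I−A) = (0.95)(0.95) − (-0.20)(-0.05) = 0.8925
adj(I−A) = [[0.95, 0.20], [0.05, 0.95]]
(I − A)⁻¹ = adj(I−A) / det(I−A) ≈
  [   1.0644     0.2241]
  [   0.0560     1.0644]
The output multiplier for sector j is the column-j sum of the Leontief inverse (I − A)⁻¹ = adj(I−A) / det(I−A).
Column 2 of adj(I−A): (0.20, 0.95); det(I−A) = 0.8925.
m_2 = (0.20 + 0.95) / 0.8925 = 1.15 / 0.8925 ≈ 1.289.

m_2 = 1.289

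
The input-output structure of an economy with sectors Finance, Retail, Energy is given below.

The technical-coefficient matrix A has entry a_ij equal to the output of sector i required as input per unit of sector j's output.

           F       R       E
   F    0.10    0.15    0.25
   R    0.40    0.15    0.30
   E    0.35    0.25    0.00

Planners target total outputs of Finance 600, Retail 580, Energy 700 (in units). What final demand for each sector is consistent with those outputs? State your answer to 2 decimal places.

d_F = 278.00, d_R = 43.00, d_E = 345.00

I − A =
  [   0.90    -0.15    -0.25]
  [  -0.40     0.85    -0.30]
  [  -0.35    -0.25     1.00]
d = (I − A) x:
  d_F = (+0.90)·600 + (-0.15)·580 + (-0.25)·700 = 278.00
  d_R = (-0.40)·600 + (+0.85)·580 + (-0.30)·700 = 43.00
  d_E = (-0.35)·600 + (-0.25)·580 + (+1.00)·700 = 345.00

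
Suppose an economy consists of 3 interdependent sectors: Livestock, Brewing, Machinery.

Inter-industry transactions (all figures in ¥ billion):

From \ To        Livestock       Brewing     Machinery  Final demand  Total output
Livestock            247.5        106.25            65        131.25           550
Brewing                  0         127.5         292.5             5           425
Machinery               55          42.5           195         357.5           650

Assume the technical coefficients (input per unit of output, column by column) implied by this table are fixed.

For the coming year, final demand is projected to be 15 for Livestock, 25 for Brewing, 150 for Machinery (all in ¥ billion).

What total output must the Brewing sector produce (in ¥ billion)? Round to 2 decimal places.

Technical coefficients a_ij = z_ij / X_j:
  a_LL = 247.5/550 = 0.45, a_BL = 0/550 = 0.00, a_ML = 55/550 = 0.10
  a_LB = 106.25/425 = 0.25, a_BB = 127.5/425 = 0.30, a_MB = 42.5/425 = 0.10
  a_LM = 65/650 = 0.10, a_BM = 292.5/650 = 0.45, a_MM = 195/650 = 0.30
I − A =
  [   0.55    -0.25    -0.10]
  [   0.00     0.70    -0.45]
  [  -0.10    -0.10     0.70]
Cofactors of I−A, C_ij = (−1)^(i+j)·(minor ij) (rows/columns in the sector order above):
  C_11 = (0.70)(0.70) − (-0.45)(-0.10) = 0.4450
  C_12 = −[(0.00)(0.70) − (-0.45)(-0.10)] = 0.0450
  C_13 = (0.00)(-0.10) − (0.70)(-0.10) = 0.0700
  C_21 = −[(-0.25)(0.70) − (-0.10)(-0.10)] = 0.1850
  C_22 = (0.55)(0.70) − (-0.10)(-0.10) = 0.3750
  C_23 = −[(0.55)(-0.10) − (-0.25)(-0.10)] = 0.0800
  C_31 = (-0.25)(-0.45) − (-0.10)(0.70) = 0.1825
  C_32 = −[(0.55)(-0.45) − (-0.10)(0.00)] = 0.2475
  C_33 = (0.55)(0.70) − (-0.25)(0.00) = 0.3850
det(I−A) = Σ_j (I−A)_1j·C_1j = (0.55)(0.4450) + (-0.25)(0.0450) + (-0.10)(0.0700) = 0.2265
adj(I−A) = Cᵀ =
  [ 0.4450   0.1850   0.1825]
  [ 0.0450   0.3750   0.2475]
  [ 0.0700   0.0800   0.3850]
(I − A)⁻¹ = adj(I−A) / det(I−A) ≈
  [   1.9647     0.8168     0.8057]
  [   0.1987     1.6556     1.0927]
  [   0.3091     0.3532     1.6998]
x = (I − A)⁻¹ d = adj(I−A)·d / det(I−A), with det(I−A) = 0.2265:
  x_L = (0.4450·15 + 0.1850·25 + 0.1825·150) / 0.2265 = 38.675 / 0.2265 ≈ 170.75
  x_B = (0.0450·15 + 0.3750·25 + 0.2475·150) / 0.2265 = 47.175 / 0.2265 ≈ 208.28
  x_M = (0.0700·15 + 0.0800·25 + 0.3850·150) / 0.2265 = 60.80 / 0.2265 ≈ 268.43

x_B = 208.28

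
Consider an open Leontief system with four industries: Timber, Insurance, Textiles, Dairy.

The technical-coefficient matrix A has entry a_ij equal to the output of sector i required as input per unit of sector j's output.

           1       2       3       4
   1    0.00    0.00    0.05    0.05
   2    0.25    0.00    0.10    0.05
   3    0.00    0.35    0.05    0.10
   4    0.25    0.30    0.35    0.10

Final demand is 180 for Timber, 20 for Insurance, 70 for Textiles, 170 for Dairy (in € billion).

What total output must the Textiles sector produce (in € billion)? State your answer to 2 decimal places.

I − A =
  [   1.00     0.00    -0.05    -0.05]
  [  -0.25     1.00    -0.10    -0.05]
  [   0.00    -0.35     0.95    -0.10]
  [  -0.25    -0.30    -0.35     0.90]
Compute the cofactors C_ij = (−1)^(i+j)·(3×3 minor ij) of I−A; the adjugate is their transpose:
adj(I−A) = Cᵀ =
  [ 0.765125   0.037625   0.063250   0.051625]
  [ 0.219375   0.806875   0.122500   0.070625]
  [ 0.115625   0.340625   0.868750   0.121875]
  [ 0.330625   0.411875   0.396250   0.910625]
det(I−A) = Σ_j (I−A)_1j·C_1j = (1.00)(0.765125) + (0.00)(0.219375) + (-0.05)(0.115625) + (-0.05)(0.330625) = 0.7428125
(I − A)⁻¹ = adj(I−A) / det(I−A) ≈
  [   1.0300     0.0507     0.0851     0.0695]
  [   0.2953     1.0862     0.1649     0.0951]
  [   0.1557     0.4586     1.1695     0.1641]
  [   0.4451     0.5545     0.5334     1.2259]
x = (I − A)⁻¹ d = adj(I−A)·d / det(I−A), with det(I−A) = 0.7428125:
  x_1 = (0.765125·180 + 0.037625·20 + 0.063250·70 + 0.051625·170) / 0.7428125 = 151.67875 / 0.7428125 ≈ 204.20
  x_2 = (0.219375·180 + 0.806875·20 + 0.122500·70 + 0.070625·170) / 0.7428125 = 76.20625 / 0.7428125 ≈ 102.59
  x_3 = (0.115625·180 + 0.340625·20 + 0.868750·70 + 0.121875·170) / 0.7428125 = 109.15625 / 0.7428125 ≈ 146.95
  x_4 = (0.330625·180 + 0.411875·20 + 0.396250·70 + 0.910625·170) / 0.7428125 = 250.29375 / 0.7428125 ≈ 336.95

x_3 = 146.95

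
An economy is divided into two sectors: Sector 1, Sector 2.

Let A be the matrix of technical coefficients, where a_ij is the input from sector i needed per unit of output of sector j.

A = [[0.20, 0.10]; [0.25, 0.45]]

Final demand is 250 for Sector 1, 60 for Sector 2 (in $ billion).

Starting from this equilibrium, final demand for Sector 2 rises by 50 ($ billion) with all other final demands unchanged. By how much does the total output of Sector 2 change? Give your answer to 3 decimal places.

Δx_2 = 96.386

I − A =
  [   0.80    -0.10]
  [  -0.25     0.55]
det(I−A) = (0.80)(0.55) − (-0.10)(-0.25) = 0.4150
adj(I−A) = [[0.55, 0.10], [0.25, 0.80]]
(I − A)⁻¹ = adj(I−A) / det(I−A) ≈
  [   1.3253     0.2410]
  [   0.6024     1.9277]
Δx = (I − A)⁻¹ Δd with Δd having +50 in the Sector 2 component and 0 elsewhere.
So Δx_2 = L_22 · (+50), where L_22 = adj(I−A)_22 / det(I−A) = 0.80 / 0.4150.
Δx_2 = 0.80 × (+50) / 0.4150 = 40.00 / 0.4150 ≈ 96.386.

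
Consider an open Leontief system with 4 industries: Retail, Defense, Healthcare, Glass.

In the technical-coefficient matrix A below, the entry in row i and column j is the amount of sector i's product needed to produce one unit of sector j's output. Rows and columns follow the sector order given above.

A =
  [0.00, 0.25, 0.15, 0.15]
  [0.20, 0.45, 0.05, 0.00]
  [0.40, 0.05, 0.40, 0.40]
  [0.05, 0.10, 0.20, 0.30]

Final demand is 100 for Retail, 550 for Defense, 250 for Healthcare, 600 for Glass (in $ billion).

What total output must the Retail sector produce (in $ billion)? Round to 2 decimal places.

I − A =
  [   1.00    -0.25    -0.15    -0.15]
  [  -0.20     0.55    -0.05     0.00]
  [  -0.40    -0.05     0.60    -0.40]
  [  -0.05    -0.10    -0.20     0.70]
Compute the cofactors C_ij = (−1)^(i+j)·(3×3 minor ij) of I−A; the adjugate is their transpose:
adj(I−A) = Cᵀ =
  [ 0.183250   0.106750   0.083750   0.087125]
  [ 0.083000   0.278500   0.061625   0.053000]
  [ 0.180000   0.155625   0.342875   0.234500]
  [ 0.076375   0.091875   0.112750   0.258000]
det(I−A) = Σ_j (I−A)_1j·C_1j = (1.00)(0.183250) + (-0.25)(0.083000) + (-0.15)(0.180000) + (-0.15)(0.076375) = 0.12404375
(I − A)⁻¹ = adj(I−A) / det(I−A) ≈
  [   1.4773     0.8606     0.6752     0.7024]
  [   0.6691     2.2452     0.4968     0.4273]
  [   1.4511     1.2546     2.7641     1.8905]
  [   0.6157     0.7407     0.9090     2.0799]
x = (I − A)⁻¹ d = adj(I−A)·d / det(I−A), with det(I−A) = 0.12404375:
  x_1 = (0.183250·100 + 0.106750·550 + 0.083750·250 + 0.087125·600) / 0.12404375 = 150.25 / 0.12404375 ≈ 1211.27
  x_2 = (0.083000·100 + 0.278500·550 + 0.061625·250 + 0.053000·600) / 0.12404375 = 208.68125 / 0.12404375 ≈ 1682.32
  x_3 = (0.180000·100 + 0.155625·550 + 0.342875·250 + 0.234500·600) / 0.12404375 = 330.0125 / 0.12404375 ≈ 2660.45
  x_4 = (0.076375·100 + 0.091875·550 + 0.112750·250 + 0.258000·600) / 0.12404375 = 241.15625 / 0.12404375 ≈ 1944.12

x_1 = 1211.27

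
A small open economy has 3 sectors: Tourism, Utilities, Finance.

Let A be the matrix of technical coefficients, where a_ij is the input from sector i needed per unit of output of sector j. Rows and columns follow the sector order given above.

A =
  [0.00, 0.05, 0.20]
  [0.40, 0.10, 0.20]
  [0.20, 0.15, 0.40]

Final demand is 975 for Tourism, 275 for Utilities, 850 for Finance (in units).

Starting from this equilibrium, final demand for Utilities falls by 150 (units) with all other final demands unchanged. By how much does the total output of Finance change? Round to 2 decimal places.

Δx_3 = -53.57

I − A =
  [   1.00    -0.05    -0.20]
  [  -0.40     0.90    -0.20]
  [  -0.20    -0.15     0.60]
Cofactors of I−A, C_ij = (−1)^(i+j)·(minor ij) (rows/columns in the sector order above):
  C_11 = (0.90)(0.60) − (-0.20)(-0.15) = 0.5100
  C_12 = −[(-0.40)(0.60) − (-0.20)(-0.20)] = 0.2800
  C_13 = (-0.40)(-0.15) − (0.90)(-0.20) = 0.2400
  C_21 = −[(-0.05)(0.60) − (-0.20)(-0.15)] = 0.0600
  C_22 = (1.00)(0.60) − (-0.20)(-0.20) = 0.5600
  C_23 = −[(1.00)(-0.15) − (-0.05)(-0.20)] = 0.1600
  C_31 = (-0.05)(-0.20) − (-0.20)(0.90) = 0.1900
  C_32 = −[(1.00)(-0.20) − (-0.20)(-0.40)] = 0.2800
  C_33 = (1.00)(0.90) − (-0.05)(-0.40) = 0.8800
det(I−A) = Σ_j (I−A)_1j·C_1j = (1.00)(0.5100) + (-0.05)(0.2800) + (-0.20)(0.2400) = 0.4480
adj(I−A) = Cᵀ =
  [ 0.5100   0.0600   0.1900]
  [ 0.2800   0.5600   0.2800]
  [ 0.2400   0.1600   0.8800]
(I − A)⁻¹ = adj(I−A) / det(I−A) ≈
  [   1.1384     0.1339     0.4241]
  [   0.6250     1.2500     0.6250]
  [   0.5357     0.3571     1.9643]
Δx = (I − A)⁻¹ Δd with Δd having -150 in the Utilities component and 0 elsewhere.
So Δx_3 = L_32 · (-150), where L_32 = adj(I−A)_32 / det(I−A) = 0.1600 / 0.4480.
Δx_3 = 0.1600 × (-150) / 0.4480 = -24.00 / 0.4480 ≈ -53.57.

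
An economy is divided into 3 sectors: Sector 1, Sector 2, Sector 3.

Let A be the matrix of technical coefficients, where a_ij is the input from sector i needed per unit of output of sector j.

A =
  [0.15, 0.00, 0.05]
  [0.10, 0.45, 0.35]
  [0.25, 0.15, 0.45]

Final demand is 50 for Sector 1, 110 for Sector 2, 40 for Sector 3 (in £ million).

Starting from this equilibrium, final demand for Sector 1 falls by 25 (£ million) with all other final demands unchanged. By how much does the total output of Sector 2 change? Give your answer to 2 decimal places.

I − A =
  [   0.85     0.00    -0.05]
  [  -0.10     0.55    -0.35]
  [  -0.25    -0.15     0.55]
Cofactors of I−A, C_ij = (−1)^(i+j)·(minor ij) (rows/columns in the sector order above):
  C_11 = (0.55)(0.55) − (-0.35)(-0.15) = 0.2500
  C_12 = −[(-0.10)(0.55) − (-0.35)(-0.25)] = 0.1425
  C_13 = (-0.10)(-0.15) − (0.55)(-0.25) = 0.1525
  C_21 = −[(0.00)(0.55) − (-0.05)(-0.15)] = 0.0075
  C_22 = (0.85)(0.55) − (-0.05)(-0.25) = 0.4550
  C_23 = −[(0.85)(-0.15) − (0.00)(-0.25)] = 0.1275
  C_31 = (0.00)(-0.35) − (-0.05)(0.55) = 0.0275
  C_32 = −[(0.85)(-0.35) − (-0.05)(-0.10)] = 0.3025
  C_33 = (0.85)(0.55) − (0.00)(-0.10) = 0.4675
det(I−A) = Σ_j (I−A)_1j·C_1j = (0.85)(0.2500) + (0.00)(0.1425) + (-0.05)(0.1525) = 0.204875
adj(I−A) = Cᵀ =
  [ 0.2500   0.0075   0.0275]
  [ 0.1425   0.4550   0.3025]
  [ 0.1525   0.1275   0.4675]
(I − A)⁻¹ = adj(I−A) / det(I−A) ≈
  [   1.2203     0.0366     0.1342]
  [   0.6955     2.2209     1.4765]
  [   0.7444     0.6223     2.2819]
Δx = (I − A)⁻¹ Δd with Δd having -25 in the Sector 1 component and 0 elsewhere.
So Δx_2 = L_21 · (-25), where L_21 = adj(I−A)_21 / det(I−A) = 0.1425 / 0.204875.
Δx_2 = 0.1425 × (-25) / 0.204875 = -3.5625 / 0.204875 ≈ -17.39.

Δx_2 = -17.39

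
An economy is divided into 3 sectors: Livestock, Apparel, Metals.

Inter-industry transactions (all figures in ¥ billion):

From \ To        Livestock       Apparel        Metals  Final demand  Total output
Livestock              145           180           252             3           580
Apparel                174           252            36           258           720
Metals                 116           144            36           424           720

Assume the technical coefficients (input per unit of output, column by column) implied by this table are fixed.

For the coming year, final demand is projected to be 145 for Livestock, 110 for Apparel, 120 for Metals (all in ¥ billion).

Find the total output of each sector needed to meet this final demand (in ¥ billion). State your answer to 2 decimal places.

Technical coefficients a_ij = z_ij / X_j:
  a_LL = 145/580 = 0.25, a_AL = 174/580 = 0.30, a_ML = 116/580 = 0.20
  a_LA = 180/720 = 0.25, a_AA = 252/720 = 0.35, a_MA = 144/720 = 0.20
  a_LM = 252/720 = 0.35, a_AM = 36/720 = 0.05, a_MM = 36/720 = 0.05
I − A =
  [   0.75    -0.25    -0.35]
  [  -0.30     0.65    -0.05]
  [  -0.20    -0.20     0.95]
Cofactors of I−A, C_ij = (−1)^(i+j)·(minor ij) (rows/columns in the sector order above):
  C_11 = (0.65)(0.95) − (-0.05)(-0.20) = 0.6075
  C_12 = −[(-0.30)(0.95) − (-0.05)(-0.20)] = 0.2950
  C_13 = (-0.30)(-0.20) − (0.65)(-0.20) = 0.1900
  C_21 = −[(-0.25)(0.95) − (-0.35)(-0.20)] = 0.3075
  C_22 = (0.75)(0.95) − (-0.35)(-0.20) = 0.6425
  C_23 = −[(0.75)(-0.20) − (-0.25)(-0.20)] = 0.2000
  C_31 = (-0.25)(-0.05) − (-0.35)(0.65) = 0.2400
  C_32 = −[(0.75)(-0.05) − (-0.35)(-0.30)] = 0.1425
  C_33 = (0.75)(0.65) − (-0.25)(-0.30) = 0.4125
det(I−A) = Σ_j (I−A)_1j·C_1j = (0.75)(0.6075) + (-0.25)(0.2950) + (-0.35)(0.1900) = 0.315375
adj(I−A) = Cᵀ =
  [ 0.6075   0.3075   0.2400]
  [ 0.2950   0.6425   0.1425]
  [ 0.1900   0.2000   0.4125]
(I − A)⁻¹ = adj(I−A) / det(I−A) ≈
  [   1.9263     0.9750     0.7610]
  [   0.9354     2.0373     0.4518]
  [   0.6025     0.6342     1.3080]
x = (I − A)⁻¹ d = adj(I−A)·d / det(I−A), with det(I−A) = 0.315375:
  x_L = (0.6075·145 + 0.3075·110 + 0.2400·120) / 0.315375 = 150.7125 / 0.315375 ≈ 477.88
  x_A = (0.2950·145 + 0.6425·110 + 0.1425·120) / 0.315375 = 130.55 / 0.315375 ≈ 413.95
  x_M = (0.1900·145 + 0.2000·110 + 0.4125·120) / 0.315375 = 99.05 / 0.315375 ≈ 314.07

x_L = 477.88, x_A = 413.95, x_M = 314.07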